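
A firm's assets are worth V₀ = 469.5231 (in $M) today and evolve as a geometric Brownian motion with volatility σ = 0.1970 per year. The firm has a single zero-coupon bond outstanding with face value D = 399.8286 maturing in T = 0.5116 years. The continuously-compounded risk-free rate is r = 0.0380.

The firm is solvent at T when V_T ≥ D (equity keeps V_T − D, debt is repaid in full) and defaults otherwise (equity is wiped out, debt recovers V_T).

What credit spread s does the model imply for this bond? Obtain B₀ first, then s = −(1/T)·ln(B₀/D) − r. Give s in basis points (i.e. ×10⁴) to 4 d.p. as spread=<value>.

spread=143.9463

d₁ = [ln(V₀/D) + (r + σ²/2)T] / (σ√T)
   = [ln(469.5231/399.8286) + (0.0380 + 0.5·0.1970²)·0.5116] / (0.1970·√0.5116)
   = [0.160682 + 0.029368] / 0.140907 = 1.348763
d₂ = d₁ − σ√T = 1.348763 − 0.140907 = 1.207856
N(d₁) = 0.911293,  N(d₂) = 0.886449,  e^(−rT) = 0.980747
E₀ = V₀·N(d₁) − D·e^(−rT)·N(d₂)
   = 469.5231·0.911293 − 399.8286·0.980747·0.886449 = 80.269577
B₀ = V₀ − E₀ = 469.5231 − 80.269577 = 389.253523
spread = −(1/T)·ln(B₀/D) − r = −(1/0.5116)·ln(389.253523/399.8286) − 0.0380 = 0.01439463
in basis points: 0.01439463 × 10⁴ = 143.9463 bp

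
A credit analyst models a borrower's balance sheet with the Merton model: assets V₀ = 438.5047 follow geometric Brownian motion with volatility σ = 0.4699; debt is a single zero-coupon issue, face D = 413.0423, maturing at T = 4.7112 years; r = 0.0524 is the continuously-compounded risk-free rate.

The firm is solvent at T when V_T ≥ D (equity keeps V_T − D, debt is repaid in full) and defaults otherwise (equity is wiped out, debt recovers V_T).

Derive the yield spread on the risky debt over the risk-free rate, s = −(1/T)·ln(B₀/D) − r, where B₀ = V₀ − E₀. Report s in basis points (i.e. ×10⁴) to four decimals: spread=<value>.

d₁ = [ln(V₀/D) + (r + σ²/2)T] / (σ√T)
   = [ln(438.5047/413.0423) + (0.0524 + 0.5·0.4699²)·4.7112] / (0.4699·√4.7112)
   = [0.059821 + 0.766998] / 1.019932 = 0.810660
d₂ = d₁ − σ√T = 0.810660 − 1.019932 = -0.209272
N(d₁) = 0.791220,  N(d₂) = 0.417118,  e^(−rT) = 0.781245
E₀ = V₀·N(d₁) − D·e^(−rT)·N(d₂)
   = 438.5047·0.791220 − 413.0423·0.781245·0.417118 = 212.354896
B₀ = V₀ − E₀ = 438.5047 − 212.354896 = 226.149804
spread = −(1/T)·ln(B₀/D) − r = −(1/4.7112)·ln(226.149804/413.0423) − 0.0524 = 0.07545540
in basis points: 0.07545540 × 10⁴ = 754.5540 bp

spread=754.5540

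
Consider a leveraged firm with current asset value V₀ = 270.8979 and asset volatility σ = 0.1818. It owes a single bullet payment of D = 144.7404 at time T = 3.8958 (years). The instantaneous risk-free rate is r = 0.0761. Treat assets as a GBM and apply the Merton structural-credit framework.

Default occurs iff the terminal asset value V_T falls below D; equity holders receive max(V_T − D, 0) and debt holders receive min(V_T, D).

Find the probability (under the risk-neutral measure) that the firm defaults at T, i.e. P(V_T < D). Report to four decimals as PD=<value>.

PD=0.0083

d₁ = [ln(V₀/D) + (r + σ²/2)T] / (σ√T)
   = [ln(270.8979/144.7404) + (0.0761 + 0.5·0.1818²)·3.8958] / (0.1818·√3.8958)
   = [0.626800 + 0.360851] / 0.358833 = 2.752399
d₂ = d₁ − σ√T = 2.752399 − 0.358833 = 2.393566
risk-neutral PD = N(−d₂) = N(-2.393566) = 0.008343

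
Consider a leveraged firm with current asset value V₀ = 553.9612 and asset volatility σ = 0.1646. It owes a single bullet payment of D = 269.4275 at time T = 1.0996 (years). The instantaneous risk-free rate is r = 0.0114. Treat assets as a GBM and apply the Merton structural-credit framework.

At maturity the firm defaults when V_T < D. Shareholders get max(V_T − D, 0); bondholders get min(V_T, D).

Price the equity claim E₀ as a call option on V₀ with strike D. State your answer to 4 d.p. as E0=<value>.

E0=287.8902

d₁ = [ln(V₀/D) + (r + σ²/2)T] / (σ√T)
   = [ln(553.9612/269.4275) + (0.0114 + 0.5·0.1646²)·1.0996] / (0.1646·√1.0996)
   = [0.720795 + 0.027431] / 0.172603 = 4.334968
d₂ = d₁ − σ√T = 4.334968 − 0.172603 = 4.162366
N(d₁) = 0.999993,  N(d₂) = 0.999984,  e^(−rT) = 0.987543
E₀ = V₀·N(d₁) − D·e^(−rT)·N(d₂)
   = 553.9612·0.999993 − 269.4275·0.987543·0.999984 = 287.890164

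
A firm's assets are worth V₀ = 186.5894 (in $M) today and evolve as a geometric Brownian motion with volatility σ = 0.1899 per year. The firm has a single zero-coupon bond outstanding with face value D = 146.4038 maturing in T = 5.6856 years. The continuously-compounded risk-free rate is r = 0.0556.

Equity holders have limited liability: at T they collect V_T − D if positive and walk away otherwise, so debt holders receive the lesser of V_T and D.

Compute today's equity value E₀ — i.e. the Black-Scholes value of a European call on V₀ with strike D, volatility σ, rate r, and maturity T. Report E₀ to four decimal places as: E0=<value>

d₁ = [ln(V₀/D) + (r + σ²/2)T] / (σ√T)
   = [ln(186.5894/146.4038) + (0.0556 + 0.5·0.1899²)·5.6856] / (0.1899·√5.6856)
   = [0.242542 + 0.418636] / 0.452807 = 1.460177
d₂ = d₁ − σ√T = 1.460177 − 0.452807 = 1.007370
N(d₁) = 0.927879,  N(d₂) = 0.843122,  e^(−rT) = 0.728972
E₀ = V₀·N(d₁) − D·e^(−rT)·N(d₂)
   = 186.5894·0.927879 − 146.4038·0.728972·0.843122 = 83.150857

E0=83.1509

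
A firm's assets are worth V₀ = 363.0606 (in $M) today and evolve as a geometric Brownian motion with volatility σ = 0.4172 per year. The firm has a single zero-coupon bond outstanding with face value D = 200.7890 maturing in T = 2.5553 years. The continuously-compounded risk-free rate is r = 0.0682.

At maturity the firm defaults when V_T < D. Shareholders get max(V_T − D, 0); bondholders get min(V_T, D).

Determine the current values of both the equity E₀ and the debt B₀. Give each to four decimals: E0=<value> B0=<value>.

E0=204.2731 B0=158.7875

d₁ = [ln(V₀/D) + (r + σ²/2)T] / (σ√T)
   = [ln(363.0606/200.7890) + (0.0682 + 0.5·0.4172²)·2.5553] / (0.4172·√2.5553)
   = [0.592315 + 0.396654] / 0.666907 = 1.482919
d₂ = d₁ − σ√T = 1.482919 − 0.666907 = 0.816012
N(d₁) = 0.930952,  N(d₂) = 0.792753,  e^(−rT) = 0.840069
E₀ = V₀·N(d₁) − D·e^(−rT)·N(d₂)
   = 363.0606·0.930952 − 200.7890·0.840069·0.792753 = 204.273077
B₀ = V₀ − E₀ = 363.0606 − 204.273077 = 158.787523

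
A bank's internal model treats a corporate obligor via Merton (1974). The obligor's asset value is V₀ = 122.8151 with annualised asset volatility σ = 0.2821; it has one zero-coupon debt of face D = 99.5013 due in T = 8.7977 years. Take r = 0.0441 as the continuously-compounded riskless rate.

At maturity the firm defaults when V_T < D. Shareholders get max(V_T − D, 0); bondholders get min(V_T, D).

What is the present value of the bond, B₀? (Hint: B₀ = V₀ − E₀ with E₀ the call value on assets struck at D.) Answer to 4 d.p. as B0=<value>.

B0=57.4104

d₁ = [ln(V₀/D) + (r + σ²/2)T] / (σ√T)
   = [ln(122.8151/99.5013) + (0.0441 + 0.5·0.2821²)·8.7977] / (0.2821·√8.7977)
   = [0.210509 + 0.738041] / 0.836734 = 1.133633
d₂ = d₁ − σ√T = 1.133633 − 0.836734 = 0.296899
N(d₁) = 0.871526,  N(d₂) = 0.616728,  e^(−rT) = 0.678427
E₀ = V₀·N(d₁) − D·e^(−rT)·N(d₂)
   = 122.8151·0.871526 − 99.5013·0.678427·0.616728 = 65.404693
B₀ = V₀ − E₀ = 122.8151 − 65.404693 = 57.410407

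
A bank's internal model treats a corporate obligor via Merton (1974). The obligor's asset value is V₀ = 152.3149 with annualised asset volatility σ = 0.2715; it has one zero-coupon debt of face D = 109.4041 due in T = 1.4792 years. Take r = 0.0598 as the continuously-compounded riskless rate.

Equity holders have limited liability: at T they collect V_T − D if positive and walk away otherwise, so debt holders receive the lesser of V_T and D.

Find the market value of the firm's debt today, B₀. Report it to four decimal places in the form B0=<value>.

B0=98.1824

d₁ = [ln(V₀/D) + (r + σ²/2)T] / (σ√T)
   = [ln(152.3149/109.4041) + (0.0598 + 0.5·0.2715²)·1.4792] / (0.2715·√1.4792)
   = [0.330902 + 0.142974] / 0.330205 = 1.435096
d₂ = d₁ − σ√T = 1.435096 − 0.330205 = 1.104891
N(d₁) = 0.924370,  N(d₂) = 0.865397,  e^(−rT) = 0.915343
E₀ = V₀·N(d₁) − D·e^(−rT)·N(d₂)
   = 152.3149·0.924370 − 109.4041·0.915343·0.865397 = 54.132530
B₀ = V₀ − E₀ = 152.3149 − 54.132530 = 98.182370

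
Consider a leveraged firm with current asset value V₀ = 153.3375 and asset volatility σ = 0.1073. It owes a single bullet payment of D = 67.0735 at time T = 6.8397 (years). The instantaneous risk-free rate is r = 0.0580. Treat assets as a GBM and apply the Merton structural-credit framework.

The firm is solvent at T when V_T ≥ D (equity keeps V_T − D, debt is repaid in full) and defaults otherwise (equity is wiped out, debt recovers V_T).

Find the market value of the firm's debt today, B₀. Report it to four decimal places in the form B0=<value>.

B0=45.1092

d₁ = [ln(V₀/D) + (r + σ²/2)T] / (σ√T)
   = [ln(153.3375/67.0735) + (0.0580 + 0.5·0.1073²)·6.8397] / (0.1073·√6.8397)
   = [0.826852 + 0.436076] / 0.280620 = 4.500498
d₂ = d₁ − σ√T = 4.500498 − 0.280620 = 4.219878
N(d₁) = 0.999997,  N(d₂) = 0.999988,  e^(−rT) = 0.672534
E₀ = V₀·N(d₁) − D·e^(−rT)·N(d₂)
   = 153.3375·0.999997 − 67.0735·0.672534·0.999988 = 108.228322
B₀ = V₀ − E₀ = 153.3375 − 108.228322 = 45.109178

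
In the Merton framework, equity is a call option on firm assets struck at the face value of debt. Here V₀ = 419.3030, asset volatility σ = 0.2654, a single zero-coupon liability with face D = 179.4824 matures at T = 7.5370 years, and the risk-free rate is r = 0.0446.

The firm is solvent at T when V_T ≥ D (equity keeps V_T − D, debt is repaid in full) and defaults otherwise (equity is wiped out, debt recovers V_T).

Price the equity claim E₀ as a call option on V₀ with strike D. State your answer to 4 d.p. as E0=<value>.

E0=294.5763

d₁ = [ln(V₀/D) + (r + σ²/2)T] / (σ√T)
   = [ln(419.3030/179.4824) + (0.0446 + 0.5·0.2654²)·7.5370] / (0.2654·√7.5370)
   = [0.848517 + 0.601593] / 0.728618 = 1.990218
d₂ = d₁ − σ√T = 1.990218 − 0.728618 = 1.261599
N(d₁) = 0.976717,  N(d₂) = 0.896453,  e^(−rT) = 0.714516
E₀ = V₀·N(d₁) − D·e^(−rT)·N(d₂)
   = 419.3030·0.976717 − 179.4824·0.714516·0.896453 = 294.576277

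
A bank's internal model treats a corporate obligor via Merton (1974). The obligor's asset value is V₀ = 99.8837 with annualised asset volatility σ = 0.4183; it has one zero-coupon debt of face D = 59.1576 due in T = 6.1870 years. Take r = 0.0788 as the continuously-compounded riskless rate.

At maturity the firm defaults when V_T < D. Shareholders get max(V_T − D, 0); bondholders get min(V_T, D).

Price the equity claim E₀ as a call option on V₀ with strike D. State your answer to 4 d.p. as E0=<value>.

E0=68.6124

d₁ = [ln(V₀/D) + (r + σ²/2)T] / (σ√T)
   = [ln(99.8837/59.1576) + (0.0788 + 0.5·0.4183²)·6.1870] / (0.4183·√6.1870)
   = [0.523801 + 1.028820] / 1.040466 = 1.492237
d₂ = d₁ − σ√T = 1.492237 − 1.040466 = 0.451771
N(d₁) = 0.932181,  N(d₂) = 0.674283,  e^(−rT) = 0.614138
E₀ = V₀·N(d₁) − D·e^(−rT)·N(d₂)
   = 99.8837·0.932181 − 59.1576·0.614138·0.674283 = 68.612407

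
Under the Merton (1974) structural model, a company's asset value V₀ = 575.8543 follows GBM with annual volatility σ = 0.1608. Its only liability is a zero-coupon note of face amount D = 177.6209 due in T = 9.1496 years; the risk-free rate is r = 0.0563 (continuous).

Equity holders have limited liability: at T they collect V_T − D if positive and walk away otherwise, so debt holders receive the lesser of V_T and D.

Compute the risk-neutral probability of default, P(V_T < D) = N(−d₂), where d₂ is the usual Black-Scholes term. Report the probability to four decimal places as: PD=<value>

d₁ = [ln(V₀/D) + (r + σ²/2)T] / (σ√T)
   = [ln(575.8543/177.6209) + (0.0563 + 0.5·0.1608²)·9.1496] / (0.1608·√9.1496)
   = [1.176203 + 0.633411] / 0.486393 = 3.720480
d₂ = d₁ − σ√T = 3.720480 − 0.486393 = 3.234087
risk-neutral PD = N(−d₂) = N(-3.234087) = 0.000610

PD=0.0006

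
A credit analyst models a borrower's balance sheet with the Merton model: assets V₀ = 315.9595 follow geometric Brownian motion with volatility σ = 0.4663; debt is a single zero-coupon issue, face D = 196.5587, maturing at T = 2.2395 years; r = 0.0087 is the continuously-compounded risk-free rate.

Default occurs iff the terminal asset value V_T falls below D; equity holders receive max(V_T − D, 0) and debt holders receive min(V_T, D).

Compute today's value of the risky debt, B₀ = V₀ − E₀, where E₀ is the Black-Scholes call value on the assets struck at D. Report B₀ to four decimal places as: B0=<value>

d₁ = [ln(V₀/D) + (r + σ²/2)T] / (σ√T)
   = [ln(315.9595/196.5587) + (0.0087 + 0.5·0.4663²)·2.2395] / (0.4663·√2.2395)
   = [0.474653 + 0.262957] / 0.697816 = 1.057027
d₂ = d₁ − σ√T = 1.057027 − 0.697816 = 0.359211
N(d₁) = 0.854750,  N(d₂) = 0.640281,  e^(−rT) = 0.980705
E₀ = V₀·N(d₁) − D·e^(−rT)·N(d₂)
   = 315.9595·0.854750 − 196.5587·0.980705·0.640281 = 146.641967
B₀ = V₀ − E₀ = 315.9595 − 146.641967 = 169.317533

B0=169.3175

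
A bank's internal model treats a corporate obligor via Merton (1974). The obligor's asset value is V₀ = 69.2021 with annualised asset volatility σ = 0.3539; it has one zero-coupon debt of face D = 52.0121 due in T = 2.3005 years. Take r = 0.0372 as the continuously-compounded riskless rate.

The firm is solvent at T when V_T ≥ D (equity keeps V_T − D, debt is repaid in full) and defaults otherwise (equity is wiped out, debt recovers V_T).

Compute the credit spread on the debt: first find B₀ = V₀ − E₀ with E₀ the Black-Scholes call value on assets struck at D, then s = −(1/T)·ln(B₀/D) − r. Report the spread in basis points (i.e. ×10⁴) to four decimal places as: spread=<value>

spread=418.5896

d₁ = [ln(V₀/D) + (r + σ²/2)T] / (σ√T)
   = [ln(69.2021/52.0121) + (0.0372 + 0.5·0.3539²)·2.3005] / (0.3539·√2.3005)
   = [0.285555 + 0.229642] / 0.536774 = 0.959801
d₂ = d₁ − σ√T = 0.959801 − 0.536774 = 0.423027
N(d₁) = 0.831422,  N(d₂) = 0.663862,  e^(−rT) = 0.917981
E₀ = V₀·N(d₁) − D·e^(−rT)·N(d₂)
   = 69.2021·0.831422 − 52.0121·0.917981·0.663862 = 25.839330
B₀ = V₀ − E₀ = 69.2021 − 25.839330 = 43.362770
spread = −(1/T)·ln(B₀/D) − r = −(1/2.3005)·ln(43.362770/52.0121) − 0.0372 = 0.04185896
in basis points: 0.04185896 × 10⁴ = 418.5896 bp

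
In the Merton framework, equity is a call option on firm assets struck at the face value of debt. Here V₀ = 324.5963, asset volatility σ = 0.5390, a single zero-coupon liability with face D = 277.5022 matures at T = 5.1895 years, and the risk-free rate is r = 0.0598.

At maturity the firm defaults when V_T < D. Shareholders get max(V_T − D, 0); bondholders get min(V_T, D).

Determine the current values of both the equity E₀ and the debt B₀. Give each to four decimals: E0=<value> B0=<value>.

E0=189.7036 B0=134.8927

d₁ = [ln(V₀/D) + (r + σ²/2)T] / (σ√T)
   = [ln(324.5963/277.5022) + (0.0598 + 0.5·0.5390²)·5.1895] / (0.5390·√5.1895)
   = [0.156753 + 1.064161] / 1.227868 = 0.994338
d₂ = d₁ − σ√T = 0.994338 − 1.227868 = -0.233530
N(d₁) = 0.839971,  N(d₂) = 0.407675,  e^(−rT) = 0.733203
E₀ = V₀·N(d₁) − D·e^(−rT)·N(d₂)
   = 324.5963·0.839971 − 277.5022·0.733203·0.407675 = 189.703578
B₀ = V₀ − E₀ = 324.5963 − 189.703578 = 134.892722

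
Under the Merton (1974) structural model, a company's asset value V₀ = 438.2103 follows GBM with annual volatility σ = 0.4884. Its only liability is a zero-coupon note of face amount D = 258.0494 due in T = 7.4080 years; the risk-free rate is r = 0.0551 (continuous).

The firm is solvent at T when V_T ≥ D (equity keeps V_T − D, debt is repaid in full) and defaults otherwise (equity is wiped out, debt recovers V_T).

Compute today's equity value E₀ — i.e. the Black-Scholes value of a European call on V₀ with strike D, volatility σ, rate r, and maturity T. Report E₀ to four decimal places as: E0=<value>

d₁ = [ln(V₀/D) + (r + σ²/2)T] / (σ√T)
   = [ln(438.2103/258.0494) + (0.0551 + 0.5·0.4884²)·7.4080] / (0.4884·√7.4080)
   = [0.529548 + 1.291713] / 1.329310 = 1.370080
d₂ = d₁ − σ√T = 1.370080 − 1.329310 = 0.040771
N(d₁) = 0.914669,  N(d₂) = 0.516261,  e^(−rT) = 0.664859
E₀ = V₀·N(d₁) − D·e^(−rT)·N(d₂)
   = 438.2103·0.914669 − 258.0494·0.664859·0.516261 = 312.244443

E0=312.2444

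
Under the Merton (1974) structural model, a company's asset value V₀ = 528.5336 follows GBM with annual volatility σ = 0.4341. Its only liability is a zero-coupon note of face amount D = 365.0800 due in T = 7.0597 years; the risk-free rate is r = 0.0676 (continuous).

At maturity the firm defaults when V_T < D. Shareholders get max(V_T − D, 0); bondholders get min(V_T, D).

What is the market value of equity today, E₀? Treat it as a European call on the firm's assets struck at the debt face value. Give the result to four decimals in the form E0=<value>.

d₁ = [ln(V₀/D) + (r + σ²/2)T] / (σ√T)
   = [ln(528.5336/365.0800) + (0.0676 + 0.5·0.4341²)·7.0597] / (0.4341·√7.0597)
   = [0.369990 + 1.142411] / 1.153408 = 1.311245
d₂ = d₁ − σ√T = 1.311245 − 1.153408 = 0.157837
N(d₁) = 0.905113,  N(d₂) = 0.562707,  e^(−rT) = 0.620496
E₀ = V₀·N(d₁) − D·e^(−rT)·N(d₂)
   = 528.5336·0.905113 − 365.0800·0.620496·0.562707 = 350.911819

E0=350.9118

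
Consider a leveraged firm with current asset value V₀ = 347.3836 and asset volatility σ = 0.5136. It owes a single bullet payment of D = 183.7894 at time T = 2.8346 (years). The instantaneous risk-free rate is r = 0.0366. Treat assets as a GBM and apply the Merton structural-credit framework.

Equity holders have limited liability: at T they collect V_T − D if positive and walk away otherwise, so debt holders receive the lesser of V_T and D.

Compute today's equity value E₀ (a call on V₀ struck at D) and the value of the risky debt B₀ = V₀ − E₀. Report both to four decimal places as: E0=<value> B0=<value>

d₁ = [ln(V₀/D) + (r + σ²/2)T] / (σ√T)
   = [ln(347.3836/183.7894) + (0.0366 + 0.5·0.5136²)·2.8346] / (0.5136·√2.8346)
   = [0.636639 + 0.477609] / 0.864711 = 1.288579
d₂ = d₁ − σ√T = 1.288579 − 0.864711 = 0.423868
N(d₁) = 0.901228,  N(d₂) = 0.664169,  e^(−rT) = 0.901454
E₀ = V₀·N(d₁) − D·e^(−rT)·N(d₂)
   = 347.3836·0.901228 − 183.7894·0.901454·0.664169 = 203.033765
B₀ = V₀ − E₀ = 347.3836 − 203.033765 = 144.349835

E0=203.0338 B0=144.3498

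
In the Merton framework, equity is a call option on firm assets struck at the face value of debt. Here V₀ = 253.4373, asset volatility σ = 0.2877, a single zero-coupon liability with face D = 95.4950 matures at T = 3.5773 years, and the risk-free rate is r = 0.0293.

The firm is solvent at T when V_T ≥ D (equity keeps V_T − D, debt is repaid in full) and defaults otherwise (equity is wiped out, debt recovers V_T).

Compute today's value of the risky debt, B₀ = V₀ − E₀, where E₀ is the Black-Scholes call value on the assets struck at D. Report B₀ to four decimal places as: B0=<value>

B0=85.3052

d₁ = [ln(V₀/D) + (r + σ²/2)T] / (σ√T)
   = [ln(253.4373/95.4950) + (0.0293 + 0.5·0.2877²)·3.5773] / (0.2877·√3.5773)
   = [0.976043 + 0.252864] / 0.544149 = 2.258402
d₂ = d₁ − σ√T = 2.258402 − 0.544149 = 1.714253
N(d₁) = 0.988040,  N(d₂) = 0.956759,  e^(−rT) = 0.900491
E₀ = V₀·N(d₁) − D·e^(−rT)·N(d₂)
   = 253.4373·0.988040 − 95.4950·0.900491·0.956759 = 168.132112
B₀ = V₀ − E₀ = 253.4373 − 168.132112 = 85.305188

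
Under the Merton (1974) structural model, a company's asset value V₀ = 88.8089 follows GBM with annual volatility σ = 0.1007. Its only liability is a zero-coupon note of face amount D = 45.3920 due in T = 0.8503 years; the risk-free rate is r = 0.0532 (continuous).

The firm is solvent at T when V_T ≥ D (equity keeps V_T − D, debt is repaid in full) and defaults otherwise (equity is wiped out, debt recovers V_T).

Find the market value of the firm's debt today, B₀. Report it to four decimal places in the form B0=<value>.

B0=43.3844

d₁ = [ln(V₀/D) + (r + σ²/2)T] / (σ√T)
   = [ln(88.8089/45.3920) + (0.0532 + 0.5·0.1007²)·0.8503] / (0.1007·√0.8503)
   = [0.671151 + 0.049547] / 0.092857 = 7.761361
d₂ = d₁ − σ√T = 7.761361 − 0.092857 = 7.668503
N(d₁) = 1.000000,  N(d₂) = 1.000000,  e^(−rT) = 0.955772
E₀ = V₀·N(d₁) − D·e^(−rT)·N(d₂)
   = 88.8089·1.000000 − 45.3920·0.955772·1.000000 = 45.424500
B₀ = V₀ − E₀ = 88.8089 − 45.424500 = 43.384400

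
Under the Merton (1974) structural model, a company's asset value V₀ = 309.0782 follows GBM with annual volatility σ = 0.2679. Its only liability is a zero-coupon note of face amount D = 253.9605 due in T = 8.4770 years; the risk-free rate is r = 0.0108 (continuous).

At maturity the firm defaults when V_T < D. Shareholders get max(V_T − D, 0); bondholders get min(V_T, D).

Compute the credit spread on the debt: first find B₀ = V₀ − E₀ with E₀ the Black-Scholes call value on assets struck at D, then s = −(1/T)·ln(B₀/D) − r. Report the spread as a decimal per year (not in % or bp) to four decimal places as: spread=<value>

d₁ = [ln(V₀/D) + (r + σ²/2)T] / (σ√T)
   = [ln(309.0782/253.9605) + (0.0108 + 0.5·0.2679²)·8.4770] / (0.2679·√8.4770)
   = [0.196416 + 0.395750] / 0.779999 = 0.759189
d₂ = d₁ − σ√T = 0.759189 − 0.779999 = -0.020810
N(d₁) = 0.776130,  N(d₂) = 0.491699,  e^(−rT) = 0.912514
E₀ = V₀·N(d₁) − D·e^(−rT)·N(d₂)
   = 309.0782·0.776130 − 253.9605·0.912514·0.491699 = 125.937400
B₀ = V₀ − E₀ = 309.0782 − 125.937400 = 183.140800
spread = −(1/T)·ln(B₀/D) − r = −(1/8.4770)·ln(183.140800/253.9605) − 0.0108 = 0.02776594

spread=0.0278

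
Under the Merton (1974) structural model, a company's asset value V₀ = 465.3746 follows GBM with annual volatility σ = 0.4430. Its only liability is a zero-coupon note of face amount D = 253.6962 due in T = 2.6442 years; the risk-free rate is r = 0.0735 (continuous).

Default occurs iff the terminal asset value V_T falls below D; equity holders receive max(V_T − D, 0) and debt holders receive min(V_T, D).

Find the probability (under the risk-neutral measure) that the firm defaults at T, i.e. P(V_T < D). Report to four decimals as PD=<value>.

d₁ = [ln(V₀/D) + (r + σ²/2)T] / (σ√T)
   = [ln(465.3746/253.6962) + (0.0735 + 0.5·0.4430²)·2.6442] / (0.4430·√2.6442)
   = [0.606705 + 0.453810] / 0.720362 = 1.472197
d₂ = d₁ − σ√T = 1.472197 − 0.720362 = 0.751834
risk-neutral PD = N(−d₂) = N(-0.751834) = 0.226075

PD=0.2261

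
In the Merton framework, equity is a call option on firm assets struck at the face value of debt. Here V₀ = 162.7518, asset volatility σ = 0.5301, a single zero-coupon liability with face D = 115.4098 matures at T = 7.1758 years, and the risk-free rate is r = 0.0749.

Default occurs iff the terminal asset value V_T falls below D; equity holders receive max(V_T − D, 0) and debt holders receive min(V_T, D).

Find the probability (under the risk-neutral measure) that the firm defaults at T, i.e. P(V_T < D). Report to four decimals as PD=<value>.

PD=0.5356

d₁ = [ln(V₀/D) + (r + σ²/2)T] / (σ√T)
   = [ln(162.7518/115.4098) + (0.0749 + 0.5·0.5301²)·7.1758] / (0.5301·√7.1758)
   = [0.343737 + 1.545689] / 1.420015 = 1.330567
d₂ = d₁ − σ√T = 1.330567 − 1.420015 = -0.089448
risk-neutral PD = N(−d₂) = N(0.089448) = 0.535637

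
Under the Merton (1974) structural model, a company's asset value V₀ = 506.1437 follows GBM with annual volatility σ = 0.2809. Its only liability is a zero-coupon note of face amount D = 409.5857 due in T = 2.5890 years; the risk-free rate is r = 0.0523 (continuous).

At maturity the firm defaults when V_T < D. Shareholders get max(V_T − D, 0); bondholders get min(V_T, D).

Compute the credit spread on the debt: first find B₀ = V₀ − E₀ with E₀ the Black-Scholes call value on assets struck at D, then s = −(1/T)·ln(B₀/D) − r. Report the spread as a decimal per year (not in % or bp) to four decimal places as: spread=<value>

spread=0.0269

d₁ = [ln(V₀/D) + (r + σ²/2)T] / (σ√T)
   = [ln(506.1437/409.5857) + (0.0523 + 0.5·0.2809²)·2.5890] / (0.2809·√2.5890)
   = [0.211674 + 0.237547] / 0.451978 = 0.993900
d₂ = d₁ − σ√T = 0.993900 − 0.451978 = 0.541922
N(d₁) = 0.839864,  N(d₂) = 0.706064,  e^(−rT) = 0.873362
E₀ = V₀·N(d₁) − D·e^(−rT)·N(d₂)
   = 506.1437·0.839864 − 409.5857·0.873362·0.706064 = 172.521172
B₀ = V₀ − E₀ = 506.1437 − 172.521172 = 333.622528
spread = −(1/T)·ln(B₀/D) − r = −(1/2.5890)·ln(333.622528/409.5857) − 0.0523 = 0.02693367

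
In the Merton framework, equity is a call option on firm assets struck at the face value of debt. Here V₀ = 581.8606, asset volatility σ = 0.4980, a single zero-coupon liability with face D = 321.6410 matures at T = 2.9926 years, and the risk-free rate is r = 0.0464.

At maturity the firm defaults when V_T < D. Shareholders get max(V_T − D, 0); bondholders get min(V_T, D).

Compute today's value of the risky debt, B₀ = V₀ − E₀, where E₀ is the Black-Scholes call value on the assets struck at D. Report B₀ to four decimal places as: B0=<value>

B0=243.7246

d₁ = [ln(V₀/D) + (r + σ²/2)T] / (σ√T)
   = [ln(581.8606/321.6410) + (0.0464 + 0.5·0.4980²)·2.9926] / (0.4980·√2.9926)
   = [0.592795 + 0.509945] / 0.861497 = 1.280028
d₂ = d₁ − σ√T = 1.280028 − 0.861497 = 0.418531
N(d₁) = 0.899732,  N(d₂) = 0.662221,  e^(−rT) = 0.870353
E₀ = V₀·N(d₁) − D·e^(−rT)·N(d₂)
   = 581.8606·0.899732 − 321.6410·0.870353·0.662221 = 338.136016
B₀ = V₀ − E₀ = 581.8606 − 338.136016 = 243.724584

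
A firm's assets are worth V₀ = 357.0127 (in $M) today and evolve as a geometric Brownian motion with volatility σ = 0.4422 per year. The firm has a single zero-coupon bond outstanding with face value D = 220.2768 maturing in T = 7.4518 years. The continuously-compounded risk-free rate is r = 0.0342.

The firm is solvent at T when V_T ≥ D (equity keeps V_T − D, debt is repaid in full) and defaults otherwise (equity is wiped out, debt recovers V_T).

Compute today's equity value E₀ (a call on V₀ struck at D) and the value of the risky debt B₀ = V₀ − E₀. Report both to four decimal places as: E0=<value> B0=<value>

E0=231.0643 B0=125.9484

d₁ = [ln(V₀/D) + (r + σ²/2)T] / (σ√T)
   = [ln(357.0127/220.2768) + (0.0342 + 0.5·0.4422²)·7.4518] / (0.4422·√7.4518)
   = [0.482886 + 0.983417] / 1.207117 = 1.214715
d₂ = d₁ − σ√T = 1.214715 − 1.207117 = 0.007599
N(d₁) = 0.887763,  N(d₂) = 0.503031,  e^(−rT) = 0.775032
E₀ = V₀·N(d₁) − D·e^(−rT)·N(d₂)
   = 357.0127·0.887763 − 220.2768·0.775032·0.503031 = 231.064302
B₀ = V₀ − E₀ = 357.0127 − 231.064302 = 125.948398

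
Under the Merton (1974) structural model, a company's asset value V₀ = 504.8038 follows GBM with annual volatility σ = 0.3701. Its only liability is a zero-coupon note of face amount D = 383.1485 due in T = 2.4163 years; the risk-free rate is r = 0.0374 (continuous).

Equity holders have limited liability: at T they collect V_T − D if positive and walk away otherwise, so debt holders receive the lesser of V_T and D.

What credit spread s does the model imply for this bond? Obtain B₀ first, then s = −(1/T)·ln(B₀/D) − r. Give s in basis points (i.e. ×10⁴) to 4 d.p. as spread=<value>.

d₁ = [ln(V₀/D) + (r + σ²/2)T] / (σ√T)
   = [ln(504.8038/383.1485) + (0.0374 + 0.5·0.3701²)·2.4163] / (0.3701·√2.4163)
   = [0.275747 + 0.255855] / 0.575300 = 0.924043
d₂ = d₁ − σ√T = 0.924043 − 0.575300 = 0.348743
N(d₁) = 0.822268,  N(d₂) = 0.636359,  e^(−rT) = 0.913593
E₀ = V₀·N(d₁) − D·e^(−rT)·N(d₂)
   = 504.8038·0.822268 − 383.1485·0.913593·0.636359 = 192.331749
B₀ = V₀ − E₀ = 504.8038 − 192.331749 = 312.472051
spread = −(1/T)·ln(B₀/D) − r = −(1/2.4163)·ln(312.472051/383.1485) − 0.0374 = 0.04698837
in basis points: 0.04698837 × 10⁴ = 469.8837 bp

spread=469.8837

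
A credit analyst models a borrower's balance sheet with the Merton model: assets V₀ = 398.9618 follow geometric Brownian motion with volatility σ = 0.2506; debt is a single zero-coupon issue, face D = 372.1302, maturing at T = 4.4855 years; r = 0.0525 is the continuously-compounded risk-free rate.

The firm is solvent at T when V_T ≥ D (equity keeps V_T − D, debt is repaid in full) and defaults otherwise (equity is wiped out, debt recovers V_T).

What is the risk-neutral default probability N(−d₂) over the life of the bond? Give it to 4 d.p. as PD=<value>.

d₁ = [ln(V₀/D) + (r + σ²/2)T] / (σ√T)
   = [ln(398.9618/372.1302) + (0.0525 + 0.5·0.2506²)·4.4855] / (0.2506·√4.4855)
   = [0.069622 + 0.376334] / 0.530746 = 0.840244
d₂ = d₁ − σ√T = 0.840244 − 0.530746 = 0.309499
risk-neutral PD = N(−d₂) = N(-0.309499) = 0.378471

PD=0.3785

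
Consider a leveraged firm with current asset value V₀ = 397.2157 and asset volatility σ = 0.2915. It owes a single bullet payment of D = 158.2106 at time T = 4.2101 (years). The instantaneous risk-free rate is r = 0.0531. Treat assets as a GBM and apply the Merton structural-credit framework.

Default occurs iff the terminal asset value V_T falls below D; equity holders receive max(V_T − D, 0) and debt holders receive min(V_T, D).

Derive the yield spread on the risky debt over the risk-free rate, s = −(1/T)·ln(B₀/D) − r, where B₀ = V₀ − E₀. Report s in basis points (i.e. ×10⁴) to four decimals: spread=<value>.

spread=26.1364

d₁ = [ln(V₀/D) + (r + σ²/2)T] / (σ√T)
   = [ln(397.2157/158.2106) + (0.0531 + 0.5·0.2915²)·4.2101] / (0.2915·√4.2101)
   = [0.920552 + 0.402427] / 0.598115 = 2.211915
d₂ = d₁ − σ√T = 2.211915 − 0.598115 = 1.613800
N(d₁) = 0.986514,  N(d₂) = 0.946715,  e^(−rT) = 0.799670
E₀ = V₀·N(d₁) − D·e^(−rT)·N(d₂)
   = 397.2157·0.986514 − 158.2106·0.799670·0.946715 = 272.083965
B₀ = V₀ − E₀ = 397.2157 − 272.083965 = 125.131735
spread = −(1/T)·ln(B₀/D) − r = −(1/4.2101)·ln(125.131735/158.2106) − 0.0531 = 0.00261364
in basis points: 0.00261364 × 10⁴ = 26.1364 bp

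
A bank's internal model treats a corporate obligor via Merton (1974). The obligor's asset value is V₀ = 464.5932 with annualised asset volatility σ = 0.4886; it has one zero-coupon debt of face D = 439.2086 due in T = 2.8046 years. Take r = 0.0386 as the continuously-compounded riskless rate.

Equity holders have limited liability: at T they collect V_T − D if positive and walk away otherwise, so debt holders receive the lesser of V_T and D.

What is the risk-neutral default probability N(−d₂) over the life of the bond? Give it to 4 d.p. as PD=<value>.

d₁ = [ln(V₀/D) + (r + σ²/2)T] / (σ√T)
   = [ln(464.5932/439.2086) + (0.0386 + 0.5·0.4886²)·2.8046] / (0.4886·√2.8046)
   = [0.056188 + 0.443029] / 0.818255 = 0.610098
d₂ = d₁ − σ√T = 0.610098 − 0.818255 = -0.208157
risk-neutral PD = N(−d₂) = N(0.208157) = 0.582447

PD=0.5824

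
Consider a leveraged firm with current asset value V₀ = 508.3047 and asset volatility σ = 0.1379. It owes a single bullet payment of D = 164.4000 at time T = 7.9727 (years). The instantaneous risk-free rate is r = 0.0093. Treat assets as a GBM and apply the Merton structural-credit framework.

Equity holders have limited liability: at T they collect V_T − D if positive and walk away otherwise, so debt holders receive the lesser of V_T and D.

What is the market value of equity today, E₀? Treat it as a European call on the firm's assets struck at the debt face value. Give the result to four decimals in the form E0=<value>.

E0=355.6830

d₁ = [ln(V₀/D) + (r + σ²/2)T] / (σ√T)
   = [ln(508.3047/164.4000) + (0.0093 + 0.5·0.1379²)·7.9727] / (0.1379·√7.9727)
   = [1.128779 + 0.149952] / 0.389374 = 3.284068
d₂ = d₁ − σ√T = 3.284068 − 0.389374 = 2.894694
N(d₁) = 0.999488,  N(d₂) = 0.998102,  e^(−rT) = 0.928536
E₀ = V₀·N(d₁) − D·e^(−rT)·N(d₂)
   = 508.3047·0.999488 − 164.4000·0.928536·0.998102 = 355.683007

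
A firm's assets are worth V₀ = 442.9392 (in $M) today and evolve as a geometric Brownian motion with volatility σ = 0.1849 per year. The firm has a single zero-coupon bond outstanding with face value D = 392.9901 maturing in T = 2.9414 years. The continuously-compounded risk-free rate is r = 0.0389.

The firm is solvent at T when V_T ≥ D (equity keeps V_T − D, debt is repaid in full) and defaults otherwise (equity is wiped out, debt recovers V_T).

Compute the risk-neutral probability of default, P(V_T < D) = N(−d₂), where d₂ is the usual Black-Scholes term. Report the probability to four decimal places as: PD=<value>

d₁ = [ln(V₀/D) + (r + σ²/2)T] / (σ√T)
   = [ln(442.9392/392.9901) + (0.0389 + 0.5·0.1849²)·2.9414] / (0.1849·√2.9414)
   = [0.119648 + 0.164701] / 0.317113 = 0.896680
d₂ = d₁ − σ√T = 0.896680 − 0.317113 = 0.579567
risk-neutral PD = N(−d₂) = N(-0.579567) = 0.281103

PD=0.2811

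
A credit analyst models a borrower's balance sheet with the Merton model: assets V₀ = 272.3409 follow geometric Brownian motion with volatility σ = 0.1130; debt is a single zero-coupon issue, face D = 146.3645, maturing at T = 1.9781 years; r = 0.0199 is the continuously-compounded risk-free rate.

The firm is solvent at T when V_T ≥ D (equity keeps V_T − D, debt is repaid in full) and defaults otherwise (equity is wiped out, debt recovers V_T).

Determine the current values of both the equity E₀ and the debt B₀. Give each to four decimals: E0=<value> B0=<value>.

E0=131.6261 B0=140.7148

d₁ = [ln(V₀/D) + (r + σ²/2)T] / (σ√T)
   = [ln(272.3409/146.3645) + (0.0199 + 0.5·0.1130²)·1.9781] / (0.1130·√1.9781)
   = [0.620955 + 0.051993] / 0.158929 = 4.234273
d₂ = d₁ − σ√T = 4.234273 − 0.158929 = 4.075344
N(d₁) = 0.999989,  N(d₂) = 0.999977,  e^(−rT) = 0.961401
E₀ = V₀·N(d₁) − D·e^(−rT)·N(d₂)
   = 272.3409·0.999989 − 146.3645·0.961401·0.999977 = 131.626105
B₀ = V₀ − E₀ = 272.3409 − 131.626105 = 140.714795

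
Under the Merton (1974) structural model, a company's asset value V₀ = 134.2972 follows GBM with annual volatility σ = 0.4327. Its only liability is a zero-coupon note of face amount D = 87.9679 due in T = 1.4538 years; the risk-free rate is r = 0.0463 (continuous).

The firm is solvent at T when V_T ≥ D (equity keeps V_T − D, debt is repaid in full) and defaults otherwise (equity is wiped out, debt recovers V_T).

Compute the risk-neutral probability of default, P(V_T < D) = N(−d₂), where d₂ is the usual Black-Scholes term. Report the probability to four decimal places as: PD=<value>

PD=0.2485

d₁ = [ln(V₀/D) + (r + σ²/2)T] / (σ√T)
   = [ln(134.2972/87.9679) + (0.0463 + 0.5·0.4327²)·1.4538] / (0.4327·√1.4538)
   = [0.423083 + 0.203408] / 0.521722 = 1.200814
d₂ = d₁ − σ√T = 1.200814 − 0.521722 = 0.679092
risk-neutral PD = N(−d₂) = N(-0.679092) = 0.248540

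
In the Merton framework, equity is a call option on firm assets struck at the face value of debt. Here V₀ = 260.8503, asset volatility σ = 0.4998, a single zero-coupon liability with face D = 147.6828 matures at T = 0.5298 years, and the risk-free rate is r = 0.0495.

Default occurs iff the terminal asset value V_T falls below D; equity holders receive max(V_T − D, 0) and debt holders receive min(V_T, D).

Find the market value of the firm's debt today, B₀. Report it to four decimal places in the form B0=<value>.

d₁ = [ln(V₀/D) + (r + σ²/2)T] / (σ√T)
   = [ln(260.8503/147.6828) + (0.0495 + 0.5·0.4998²)·0.5298] / (0.4998·√0.5298)
   = [0.568880 + 0.092397] / 0.363791 = 1.817738
d₂ = d₁ − σ√T = 1.817738 − 0.363791 = 1.453947
N(d₁) = 0.965448,  N(d₂) = 0.927019,  e^(−rT) = 0.974116
E₀ = V₀·N(d₁) − D·e^(−rT)·N(d₂)
   = 260.8503·0.965448 − 147.6828·0.974116·0.927019 = 118.476219
B₀ = V₀ − E₀ = 260.8503 − 118.476219 = 142.374081

B0=142.3741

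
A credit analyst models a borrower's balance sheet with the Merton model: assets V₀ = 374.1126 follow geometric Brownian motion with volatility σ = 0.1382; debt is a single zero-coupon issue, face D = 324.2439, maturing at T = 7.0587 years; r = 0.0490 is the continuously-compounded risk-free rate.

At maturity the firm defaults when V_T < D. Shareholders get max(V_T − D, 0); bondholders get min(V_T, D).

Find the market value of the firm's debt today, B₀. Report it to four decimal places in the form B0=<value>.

B0=224.9111

d₁ = [ln(V₀/D) + (r + σ²/2)T] / (σ√T)
   = [ln(374.1126/324.2439) + (0.0490 + 0.5·0.1382²)·7.0587] / (0.1382·√7.0587)
   = [0.143061 + 0.413284] / 0.367173 = 1.515213
d₂ = d₁ − σ√T = 1.515213 − 0.367173 = 1.148041
N(d₁) = 0.935141,  N(d₂) = 0.874524,  e^(−rT) = 0.707600
E₀ = V₀·N(d₁) − D·e^(−rT)·N(d₂)
   = 374.1126·0.935141 − 324.2439·0.707600·0.874524 = 149.201532
B₀ = V₀ − E₀ = 374.1126 − 149.201532 = 224.911068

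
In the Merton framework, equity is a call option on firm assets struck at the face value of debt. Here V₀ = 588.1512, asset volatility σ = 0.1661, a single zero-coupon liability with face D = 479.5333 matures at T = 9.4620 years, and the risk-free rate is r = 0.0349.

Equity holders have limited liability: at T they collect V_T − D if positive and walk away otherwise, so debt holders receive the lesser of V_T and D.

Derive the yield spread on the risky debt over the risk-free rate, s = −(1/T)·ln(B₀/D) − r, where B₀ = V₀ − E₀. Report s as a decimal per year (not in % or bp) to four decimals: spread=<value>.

d₁ = [ln(V₀/D) + (r + σ²/2)T] / (σ√T)
   = [ln(588.1512/479.5333) + (0.0349 + 0.5·0.1661²)·9.4620] / (0.1661·√9.4620)
   = [0.204171 + 0.460748] / 0.510930 = 1.301391
d₂ = d₁ − σ√T = 1.301391 − 0.510930 = 0.790461
N(d₁) = 0.903438,  N(d₂) = 0.785371,  e^(−rT) = 0.718763
E₀ = V₀·N(d₁) − D·e^(−rT)·N(d₂)
   = 588.1512·0.903438 − 479.5333·0.718763·0.785371 = 260.663627
B₀ = V₀ − E₀ = 588.1512 − 260.663627 = 327.487573
spread = −(1/T)·ln(B₀/D) − r = −(1/9.4620)·ln(327.487573/479.5333) − 0.0349 = 0.00540472

spread=0.0054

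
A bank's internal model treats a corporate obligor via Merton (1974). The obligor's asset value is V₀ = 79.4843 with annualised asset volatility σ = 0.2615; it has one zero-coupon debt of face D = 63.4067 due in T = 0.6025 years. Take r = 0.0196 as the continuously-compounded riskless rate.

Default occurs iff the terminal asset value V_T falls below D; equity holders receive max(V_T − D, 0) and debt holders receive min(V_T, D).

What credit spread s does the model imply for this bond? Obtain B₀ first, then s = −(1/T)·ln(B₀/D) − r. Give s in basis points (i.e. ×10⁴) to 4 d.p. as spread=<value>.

spread=226.3546

d₁ = [ln(V₀/D) + (r + σ²/2)T] / (σ√T)
   = [ln(79.4843/63.4067) + (0.0196 + 0.5·0.2615²)·0.6025] / (0.2615·√0.6025)
   = [0.225990 + 0.032409] / 0.202979 = 1.273036
d₂ = d₁ − σ√T = 1.273036 − 0.202979 = 1.070058
N(d₁) = 0.898497,  N(d₂) = 0.857703,  e^(−rT) = 0.988260
E₀ = V₀·N(d₁) − D·e^(−rT)·N(d₂)
   = 79.4843·0.898497 − 63.4067·0.988260·0.857703 = 17.670746
B₀ = V₀ − E₀ = 79.4843 − 17.670746 = 61.813554
spread = −(1/T)·ln(B₀/D) − r = −(1/0.6025)·ln(61.813554/63.4067) − 0.0196 = 0.02263546
in basis points: 0.02263546 × 10⁴ = 226.3546 bp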